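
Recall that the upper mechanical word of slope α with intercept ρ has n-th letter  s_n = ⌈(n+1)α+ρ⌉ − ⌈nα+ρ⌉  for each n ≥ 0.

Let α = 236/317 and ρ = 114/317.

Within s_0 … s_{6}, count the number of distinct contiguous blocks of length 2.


t_n = ⌈(n·236+114)/317⌉ for n = 0 … 7:
  n=0…7: ⌈114/317⌉=1 ⌈350/317⌉=2 ⌈586/317⌉=2 ⌈822/317⌉=3 ⌈1058/317⌉=4 ⌈1294/317⌉=5 ⌈1530/317⌉=5 ⌈1766/317⌉=6
s_n = t_(n+1) − t_n for n = 0 … 6 gives
prefix = 1011101
slide a length-2 window over [0..1] … [5..6] (6 windows); first occurrence of each distinct factor:
  [  0..  1] 10
  [  1..  2] 01
  [  2..  3] 11
  (the other 3 windows repeat one of these)
distinct factors: {01, 10, 11}
count = 3  (Sturmian bound for length 2 is 3)

3


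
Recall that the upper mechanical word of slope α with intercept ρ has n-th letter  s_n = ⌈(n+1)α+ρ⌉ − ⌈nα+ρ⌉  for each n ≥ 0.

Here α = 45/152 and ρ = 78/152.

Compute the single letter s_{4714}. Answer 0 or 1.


(n+1)α + ρ = (4715·45 + 78) / 152 = 212253/152
nα + ρ     = (4714·45 + 78) / 152 = 212208/152
⌈212253/152⌉ = 1397,  ⌈212208/152⌉ = 1397
s_{4714} = 1397 − 1397 = 0

0


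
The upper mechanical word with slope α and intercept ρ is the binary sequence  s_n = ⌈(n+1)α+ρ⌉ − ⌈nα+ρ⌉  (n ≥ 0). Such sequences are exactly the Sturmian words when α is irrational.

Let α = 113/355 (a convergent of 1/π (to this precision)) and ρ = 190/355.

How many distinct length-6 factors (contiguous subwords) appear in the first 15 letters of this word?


t_n = ⌈(n·113+190)/355⌉ for n = 0 … 15:
  n=0…9: ⌈190/355⌉=1 ⌈303/355⌉=1 ⌈416/355⌉=2 ⌈529/355⌉=2 ⌈642/355⌉=2 ⌈755/355⌉=3 ⌈868/355⌉=3 ⌈981/355⌉=3 ⌈1094/355⌉=4 ⌈1207/355⌉=4
  n=10…15: ⌈1320/355⌉=4 ⌈1433/355⌉=5 ⌈1546/355⌉=5 ⌈1659/355⌉=5 ⌈1772/355⌉=5 ⌈1885/355⌉=6
s_n = t_(n+1) − t_n for n = 0 … 14 gives
prefix = 010010010010001
slide a length-6 window over [0..5] … [9..14] (10 windows); first occurrence of each distinct factor:
  [  0..  5] 010010
  [  1..  6] 100100
  [  2..  7] 001001
  [  8.. 13] 001000
  [  9.. 14] 010001
  (the other 5 windows repeat one of these)
distinct factors: {001000, 001001, 010001, 010010, 100100}
count = 5  (Sturmian bound for length 6 is 7)

5


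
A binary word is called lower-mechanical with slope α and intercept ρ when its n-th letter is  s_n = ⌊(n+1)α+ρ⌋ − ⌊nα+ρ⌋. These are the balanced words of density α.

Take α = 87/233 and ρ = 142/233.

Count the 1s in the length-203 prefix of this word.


#1s = Σ_{n=0}^{202} s_n = Σ_{n=0}^{202} (⌊(n+1)α+ρ⌋ − ⌊nα+ρ⌋)
the sum telescopes: every ⌊nα+ρ⌋ with 0 < n < 203 appears once with + and once with −, leaving ⌊203α+ρ⌋ − ⌊0·α+ρ⌋
203α + ρ = (203·87 + 142) / 233 = 17803/233
ρ = 142/233
⌊17803/233⌋ = 76,  ⌊142/233⌋ = 0
#1s = 76 − 0 = 76

76


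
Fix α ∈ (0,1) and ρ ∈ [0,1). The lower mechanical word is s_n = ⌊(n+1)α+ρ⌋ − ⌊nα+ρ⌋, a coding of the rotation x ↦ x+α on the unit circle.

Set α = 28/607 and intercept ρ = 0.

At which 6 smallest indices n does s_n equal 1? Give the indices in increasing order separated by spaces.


n=0: ⌊28/607⌋−⌊0/607⌋ = 0−0 = 0
n=1: ⌊56/607⌋−⌊28/607⌋ = 0−0 = 0
  …
n=21: ⌊616/607⌋−⌊588/607⌋ = 1−0 = 1  ← one
n=22: ⌊644/607⌋−⌊616/607⌋ = 1−1 = 0
n=23: ⌊672/607⌋−⌊644/607⌋ = 1−1 = 0
  …
n=43: ⌊1232/607⌋−⌊1204/607⌋ = 2−1 = 1  ← one
n=44: ⌊1260/607⌋−⌊1232/607⌋ = 2−2 = 0
n=45: ⌊1288/607⌋−⌊1260/607⌋ = 2−2 = 0
  …
n=65: ⌊1848/607⌋−⌊1820/607⌋ = 3−2 = 1  ← one
n=66: ⌊1876/607⌋−⌊1848/607⌋ = 3−3 = 0
n=67: ⌊1904/607⌋−⌊1876/607⌋ = 3−3 = 0
  …
n=86: ⌊2436/607⌋−⌊2408/607⌋ = 4−3 = 1  ← one
n=87: ⌊2464/607⌋−⌊2436/607⌋ = 4−4 = 0
n=88: ⌊2492/607⌋−⌊2464/607⌋ = 4−4 = 0
  …
n=108: ⌊3052/607⌋−⌊3024/607⌋ = 5−4 = 1  ← one
n=109: ⌊3080/607⌋−⌊3052/607⌋ = 5−5 = 0
n=110: ⌊3108/607⌋−⌊3080/607⌋ = 5−5 = 0
  …
n=130: ⌊3668/607⌋−⌊3640/607⌋ = 6−5 = 1  ← one
positions of the first 6 ones: 21 43 65 86 108 130

21 43 65 86 108 130


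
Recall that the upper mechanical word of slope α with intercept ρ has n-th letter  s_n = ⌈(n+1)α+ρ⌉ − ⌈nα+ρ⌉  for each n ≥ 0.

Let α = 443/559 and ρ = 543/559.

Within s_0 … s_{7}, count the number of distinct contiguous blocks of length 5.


4

t_n = ⌈(n·443+543)/559⌉ for n = 0 … 8:
  n=0…8: ⌈543/559⌉=1 ⌈986/559⌉=2 ⌈1429/559⌉=3 ⌈1872/559⌉=4 ⌈2315/559⌉=5 ⌈2758/559⌉=5 ⌈3201/559⌉=6 ⌈3644/559⌉=7 ⌈4087/559⌉=8
s_n = t_(n+1) − t_n for n = 0 … 7 gives
prefix = 11110111
slide a length-5 window over [0..4] … [3..7] (4 windows); first occurrence of each distinct factor:
  [  0..  4] 11110
  [  1..  5] 11101
  [  2..  6] 11011
  [  3..  7] 10111
distinct factors: {10111, 11011, 11101, 11110}
count = 4  (Sturmian bound for length 5 is 6)


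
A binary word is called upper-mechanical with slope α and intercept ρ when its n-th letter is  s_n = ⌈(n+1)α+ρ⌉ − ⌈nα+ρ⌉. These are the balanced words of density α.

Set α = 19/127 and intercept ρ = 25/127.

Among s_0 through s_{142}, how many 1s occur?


#1s = Σ_{n=0}^{142} s_n = Σ_{n=0}^{142} (⌈(n+1)α+ρ⌉ − ⌈nα+ρ⌉)
the sum telescopes: every ⌈nα+ρ⌉ with 0 < n < 143 appears once with + and once with −, leaving ⌈143α+ρ⌉ − ⌈0·α+ρ⌉
143α + ρ = (143·19 + 25) / 127 = 2742/127
ρ = 25/127
⌈2742/127⌉ = 22,  ⌈25/127⌉ = 1
#1s = 22 − 1 = 21

21


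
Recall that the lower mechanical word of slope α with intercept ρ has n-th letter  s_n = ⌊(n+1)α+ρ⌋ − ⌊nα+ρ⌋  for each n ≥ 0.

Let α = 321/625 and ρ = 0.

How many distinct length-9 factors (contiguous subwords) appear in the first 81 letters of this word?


10

t_n = ⌊(n·321)/625⌋ for n = 0 … 81:
  n=0…9: ⌊0/625⌋=0 ⌊321/625⌋=0 ⌊642/625⌋=1 ⌊963/625⌋=1 ⌊1284/625⌋=2 ⌊1605/625⌋=2 ⌊1926/625⌋=3 ⌊2247/625⌋=3 ⌊2568/625⌋=4 ⌊2889/625⌋=4
  n=10…19: ⌊3210/625⌋=5 ⌊3531/625⌋=5 ⌊3852/625⌋=6 ⌊4173/625⌋=6 ⌊4494/625⌋=7 ⌊4815/625⌋=7 ⌊5136/625⌋=8 ⌊5457/625⌋=8 ⌊5778/625⌋=9 ⌊6099/625⌋=9
  n=20…29: ⌊6420/625⌋=10 ⌊6741/625⌋=10 ⌊7062/625⌋=11 ⌊7383/625⌋=11 ⌊7704/625⌋=12 ⌊8025/625⌋=12 ⌊8346/625⌋=13 ⌊8667/625⌋=13 ⌊8988/625⌋=14 ⌊9309/625⌋=14
  n=30…39: ⌊9630/625⌋=15 ⌊9951/625⌋=15 ⌊10272/625⌋=16 ⌊10593/625⌋=16 ⌊10914/625⌋=17 ⌊11235/625⌋=17 ⌊11556/625⌋=18 ⌊11877/625⌋=19 ⌊12198/625⌋=19 ⌊12519/625⌋=20
  n=40…49: ⌊12840/625⌋=20 ⌊13161/625⌋=21 ⌊13482/625⌋=21 ⌊13803/625⌋=22 ⌊14124/625⌋=22 ⌊14445/625⌋=23 ⌊14766/625⌋=23 ⌊15087/625⌋=24 ⌊15408/625⌋=24 ⌊15729/625⌋=25
  n=50…59: ⌊16050/625⌋=25 ⌊16371/625⌋=26 ⌊16692/625⌋=26 ⌊17013/625⌋=27 ⌊17334/625⌋=27 ⌊17655/625⌋=28 ⌊17976/625⌋=28 ⌊18297/625⌋=29 ⌊18618/625⌋=29 ⌊18939/625⌋=30
  n=60…69: ⌊19260/625⌋=30 ⌊19581/625⌋=31 ⌊19902/625⌋=31 ⌊20223/625⌋=32 ⌊20544/625⌋=32 ⌊20865/625⌋=33 ⌊21186/625⌋=33 ⌊21507/625⌋=34 ⌊21828/625⌋=34 ⌊22149/625⌋=35
  n=70…79: ⌊22470/625⌋=35 ⌊22791/625⌋=36 ⌊23112/625⌋=36 ⌊23433/625⌋=37 ⌊23754/625⌋=38 ⌊24075/625⌋=38 ⌊24396/625⌋=39 ⌊24717/625⌋=39 ⌊25038/625⌋=40 ⌊25359/625⌋=40
  n=80…81: ⌊25680/625⌋=41 ⌊26001/625⌋=41
s_n = t_(n+1) − t_n for n = 0 … 80 gives
prefix = 010101010101010101010101010101010101101010101010101010101010101010101010110101010
slide a length-9 window over [0..8] … [72..80] (73 windows); first occurrence of each distinct factor:
  [  0..  8] 010101010
  [  1..  9] 101010101
  [ 28.. 36] 010101011
  [ 29.. 37] 101010110
  [ 30.. 38] 010101101
  [ 31.. 39] 101011010
  [ 32.. 40] 010110101
  [ 33.. 41] 101101010
  [ 34.. 42] 011010101
  [ 35.. 43] 110101010
  (the other 63 windows repeat one of these)
distinct factors: {010101010, 010101011, 010101101, 010110101, 011010101, 101010101, 101010110, 101011010, 101101010, 110101010}
count = 10  (Sturmian bound for length 9 is 10)


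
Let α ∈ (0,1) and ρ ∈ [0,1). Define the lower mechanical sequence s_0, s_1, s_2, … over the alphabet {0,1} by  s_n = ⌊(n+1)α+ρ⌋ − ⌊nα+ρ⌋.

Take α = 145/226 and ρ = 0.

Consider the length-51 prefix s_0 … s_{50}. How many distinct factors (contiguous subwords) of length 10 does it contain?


11

t_n = ⌊(n·145)/226⌋ for n = 0 … 51:
  n=0…9: ⌊0/226⌋=0 ⌊145/226⌋=0 ⌊290/226⌋=1 ⌊435/226⌋=1 ⌊580/226⌋=2 ⌊725/226⌋=3 ⌊870/226⌋=3 ⌊1015/226⌋=4 ⌊1160/226⌋=5 ⌊1305/226⌋=5
  n=10…19: ⌊1450/226⌋=6 ⌊1595/226⌋=7 ⌊1740/226⌋=7 ⌊1885/226⌋=8 ⌊2030/226⌋=8 ⌊2175/226⌋=9 ⌊2320/226⌋=10 ⌊2465/226⌋=10 ⌊2610/226⌋=11 ⌊2755/226⌋=12
  n=20…29: ⌊2900/226⌋=12 ⌊3045/226⌋=13 ⌊3190/226⌋=14 ⌊3335/226⌋=14 ⌊3480/226⌋=15 ⌊3625/226⌋=16 ⌊3770/226⌋=16 ⌊3915/226⌋=17 ⌊4060/226⌋=17 ⌊4205/226⌋=18
  n=30…39: ⌊4350/226⌋=19 ⌊4495/226⌋=19 ⌊4640/226⌋=20 ⌊4785/226⌋=21 ⌊4930/226⌋=21 ⌊5075/226⌋=22 ⌊5220/226⌋=23 ⌊5365/226⌋=23 ⌊5510/226⌋=24 ⌊5655/226⌋=25
  n=40…49: ⌊5800/226⌋=25 ⌊5945/226⌋=26 ⌊6090/226⌋=26 ⌊6235/226⌋=27 ⌊6380/226⌋=28 ⌊6525/226⌋=28 ⌊6670/226⌋=29 ⌊6815/226⌋=30 ⌊6960/226⌋=30 ⌊7105/226⌋=31
  n=50…51: ⌊7250/226⌋=32 ⌊7395/226⌋=32
s_n = t_(n+1) − t_n for n = 0 … 50 gives
prefix = 010110110110101101101101101011011011011010110110110
slide a length-10 window over [0..9] … [41..50] (42 windows); first occurrence of each distinct factor:
  [  0..  9] 0101101101
  [  1.. 10] 1011011011
  [  2.. 11] 0110110110
  [  3.. 12] 1101101101
  [  4.. 13] 1011011010
  [  5.. 14] 0110110101
  [  6.. 15] 1101101011
  [  7.. 16] 1011010110
  [  8.. 17] 0110101101
  [  9.. 18] 1101011011
  [ 10.. 19] 1010110110
  (the other 31 windows repeat one of these)
distinct factors: {0101101101, 0110101101, 0110110101, 0110110110, 1010110110, 1011010110, 1011011010, 1011011011, 1101011011, 1101101011, 1101101101}
count = 11  (Sturmian bound for length 10 is 11)


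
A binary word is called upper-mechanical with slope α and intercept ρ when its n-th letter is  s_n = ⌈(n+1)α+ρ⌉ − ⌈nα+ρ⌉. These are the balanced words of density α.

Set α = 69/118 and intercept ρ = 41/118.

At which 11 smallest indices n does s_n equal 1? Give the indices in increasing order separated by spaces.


n=0: ⌈110/118⌉−⌈41/118⌉ = 1−1 = 0
n=1: ⌈179/118⌉−⌈110/118⌉ = 2−1 = 1  ← one
n=2: ⌈248/118⌉−⌈179/118⌉ = 3−2 = 1  ← one
n=3: ⌈317/118⌉−⌈248/118⌉ = 3−3 = 0
n=4: ⌈386/118⌉−⌈317/118⌉ = 4−3 = 1  ← one
n=5: ⌈455/118⌉−⌈386/118⌉ = 4−4 = 0
n=6: ⌈524/118⌉−⌈455/118⌉ = 5−4 = 1  ← one
n=7: ⌈593/118⌉−⌈524/118⌉ = 6−5 = 1  ← one
n=8: ⌈662/118⌉−⌈593/118⌉ = 6−6 = 0
n=9: ⌈731/118⌉−⌈662/118⌉ = 7−6 = 1  ← one
n=10: ⌈800/118⌉−⌈731/118⌉ = 7−7 = 0
n=11: ⌈869/118⌉−⌈800/118⌉ = 8−7 = 1  ← one
n=12: ⌈938/118⌉−⌈869/118⌉ = 8−8 = 0
n=13: ⌈1007/118⌉−⌈938/118⌉ = 9−8 = 1  ← one
n=14: ⌈1076/118⌉−⌈1007/118⌉ = 10−9 = 1  ← one
n=15: ⌈1145/118⌉−⌈1076/118⌉ = 10−10 = 0
n=16: ⌈1214/118⌉−⌈1145/118⌉ = 11−10 = 1  ← one
n=17: ⌈1283/118⌉−⌈1214/118⌉ = 11−11 = 0
n=18: ⌈1352/118⌉−⌈1283/118⌉ = 12−11 = 1  ← one
positions of the first 11 ones: 1 2 4 6 7 9 11 13 14 16 18

1 2 4 6 7 9 11 13 14 16 18


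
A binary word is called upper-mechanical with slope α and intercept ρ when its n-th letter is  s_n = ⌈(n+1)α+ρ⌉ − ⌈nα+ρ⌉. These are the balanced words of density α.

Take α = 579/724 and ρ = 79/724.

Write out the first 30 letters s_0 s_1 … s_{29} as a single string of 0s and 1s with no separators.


011110111101111011110111101111

n=0: ⌈(1·579+79)/724⌉ − ⌈(0·579+79)/724⌉ = ⌈658/724⌉ − ⌈79/724⌉ = 1 − 1 = 0
n=1: ⌈(2·579+79)/724⌉ − ⌈(1·579+79)/724⌉ = ⌈1237/724⌉ − ⌈658/724⌉ = 2 − 1 = 1
n=2: ⌈(3·579+79)/724⌉ − ⌈(2·579+79)/724⌉ = ⌈1816/724⌉ − ⌈1237/724⌉ = 3 − 2 = 1
n=3: ⌈(4·579+79)/724⌉ − ⌈(3·579+79)/724⌉ = ⌈2395/724⌉ − ⌈1816/724⌉ = 4 − 3 = 1
n=4: ⌈(5·579+79)/724⌉ − ⌈(4·579+79)/724⌉ = ⌈2974/724⌉ − ⌈2395/724⌉ = 5 − 4 = 1
n=5: ⌈(6·579+79)/724⌉ − ⌈(5·579+79)/724⌉ = ⌈3553/724⌉ − ⌈2974/724⌉ = 5 − 5 = 0
n=6: ⌈(7·579+79)/724⌉ − ⌈(6·579+79)/724⌉ = ⌈4132/724⌉ − ⌈3553/724⌉ = 6 − 5 = 1
n=7: ⌈(8·579+79)/724⌉ − ⌈(7·579+79)/724⌉ = ⌈4711/724⌉ − ⌈4132/724⌉ = 7 − 6 = 1
n=8: ⌈(9·579+79)/724⌉ − ⌈(8·579+79)/724⌉ = ⌈5290/724⌉ − ⌈4711/724⌉ = 8 − 7 = 1
n=9: ⌈(10·579+79)/724⌉ − ⌈(9·579+79)/724⌉ = ⌈5869/724⌉ − ⌈5290/724⌉ = 9 − 8 = 1
n=10: ⌈(11·579+79)/724⌉ − ⌈(10·579+79)/724⌉ = ⌈6448/724⌉ − ⌈5869/724⌉ = 9 − 9 = 0
n=11: ⌈(12·579+79)/724⌉ − ⌈(11·579+79)/724⌉ = ⌈7027/724⌉ − ⌈6448/724⌉ = 10 − 9 = 1
n=12: ⌈(13·579+79)/724⌉ − ⌈(12·579+79)/724⌉ = ⌈7606/724⌉ − ⌈7027/724⌉ = 11 − 10 = 1
n=13: ⌈(14·579+79)/724⌉ − ⌈(13·579+79)/724⌉ = ⌈8185/724⌉ − ⌈7606/724⌉ = 12 − 11 = 1
n=14: ⌈(15·579+79)/724⌉ − ⌈(14·579+79)/724⌉ = ⌈8764/724⌉ − ⌈8185/724⌉ = 13 − 12 = 1
n=15: ⌈(16·579+79)/724⌉ − ⌈(15·579+79)/724⌉ = ⌈9343/724⌉ − ⌈8764/724⌉ = 13 − 13 = 0
n=16: ⌈(17·579+79)/724⌉ − ⌈(16·579+79)/724⌉ = ⌈9922/724⌉ − ⌈9343/724⌉ = 14 − 13 = 1
n=17: ⌈(18·579+79)/724⌉ − ⌈(17·579+79)/724⌉ = ⌈10501/724⌉ − ⌈9922/724⌉ = 15 − 14 = 1
n=18: ⌈(19·579+79)/724⌉ − ⌈(18·579+79)/724⌉ = ⌈11080/724⌉ − ⌈10501/724⌉ = 16 − 15 = 1
n=19: ⌈(20·579+79)/724⌉ − ⌈(19·579+79)/724⌉ = ⌈11659/724⌉ − ⌈11080/724⌉ = 17 − 16 = 1
n=20: ⌈(21·579+79)/724⌉ − ⌈(20·579+79)/724⌉ = ⌈12238/724⌉ − ⌈11659/724⌉ = 17 − 17 = 0
n=21: ⌈(22·579+79)/724⌉ − ⌈(21·579+79)/724⌉ = ⌈12817/724⌉ − ⌈12238/724⌉ = 18 − 17 = 1
n=22: ⌈(23·579+79)/724⌉ − ⌈(22·579+79)/724⌉ = ⌈13396/724⌉ − ⌈12817/724⌉ = 19 − 18 = 1
n=23: ⌈(24·579+79)/724⌉ − ⌈(23·579+79)/724⌉ = ⌈13975/724⌉ − ⌈13396/724⌉ = 20 − 19 = 1
n=24: ⌈(25·579+79)/724⌉ − ⌈(24·579+79)/724⌉ = ⌈14554/724⌉ − ⌈13975/724⌉ = 21 − 20 = 1
n=25: ⌈(26·579+79)/724⌉ − ⌈(25·579+79)/724⌉ = ⌈15133/724⌉ − ⌈14554/724⌉ = 21 − 21 = 0
n=26: ⌈(27·579+79)/724⌉ − ⌈(26·579+79)/724⌉ = ⌈15712/724⌉ − ⌈15133/724⌉ = 22 − 21 = 1
n=27: ⌈(28·579+79)/724⌉ − ⌈(27·579+79)/724⌉ = ⌈16291/724⌉ − ⌈15712/724⌉ = 23 − 22 = 1
n=28: ⌈(29·579+79)/724⌉ − ⌈(28·579+79)/724⌉ = ⌈16870/724⌉ − ⌈16291/724⌉ = 24 − 23 = 1
n=29: ⌈(30·579+79)/724⌉ − ⌈(29·579+79)/724⌉ = ⌈17449/724⌉ − ⌈16870/724⌉ = 25 − 24 = 1


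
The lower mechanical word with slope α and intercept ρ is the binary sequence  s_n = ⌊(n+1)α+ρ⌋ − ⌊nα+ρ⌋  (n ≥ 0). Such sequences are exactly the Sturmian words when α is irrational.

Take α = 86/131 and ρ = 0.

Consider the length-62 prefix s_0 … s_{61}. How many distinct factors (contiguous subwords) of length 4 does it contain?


t_n = ⌊(n·86)/131⌋ for n = 0 … 62:
  n=0…9: ⌊0/131⌋=0 ⌊86/131⌋=0 ⌊172/131⌋=1 ⌊258/131⌋=1 ⌊344/131⌋=2 ⌊430/131⌋=3 ⌊516/131⌋=3 ⌊602/131⌋=4 ⌊688/131⌋=5 ⌊774/131⌋=5
  n=10…19: ⌊860/131⌋=6 ⌊946/131⌋=7 ⌊1032/131⌋=7 ⌊1118/131⌋=8 ⌊1204/131⌋=9 ⌊1290/131⌋=9 ⌊1376/131⌋=10 ⌊1462/131⌋=11 ⌊1548/131⌋=11 ⌊1634/131⌋=12
  n=20…29: ⌊1720/131⌋=13 ⌊1806/131⌋=13 ⌊1892/131⌋=14 ⌊1978/131⌋=15 ⌊2064/131⌋=15 ⌊2150/131⌋=16 ⌊2236/131⌋=17 ⌊2322/131⌋=17 ⌊2408/131⌋=18 ⌊2494/131⌋=19
  n=30…39: ⌊2580/131⌋=19 ⌊2666/131⌋=20 ⌊2752/131⌋=21 ⌊2838/131⌋=21 ⌊2924/131⌋=22 ⌊3010/131⌋=22 ⌊3096/131⌋=23 ⌊3182/131⌋=24 ⌊3268/131⌋=24 ⌊3354/131⌋=25
  n=40…49: ⌊3440/131⌋=26 ⌊3526/131⌋=26 ⌊3612/131⌋=27 ⌊3698/131⌋=28 ⌊3784/131⌋=28 ⌊3870/131⌋=29 ⌊3956/131⌋=30 ⌊4042/131⌋=30 ⌊4128/131⌋=31 ⌊4214/131⌋=32
  n=50…59: ⌊4300/131⌋=32 ⌊4386/131⌋=33 ⌊4472/131⌋=34 ⌊4558/131⌋=34 ⌊4644/131⌋=35 ⌊4730/131⌋=36 ⌊4816/131⌋=36 ⌊4902/131⌋=37 ⌊4988/131⌋=38 ⌊5074/131⌋=38
  n=60…62: ⌊5160/131⌋=39 ⌊5246/131⌋=40 ⌊5332/131⌋=40
s_n = t_(n+1) − t_n for n = 0 … 61 gives
prefix = 01011011011011011011011011011011010110110110110110110110110110
slide a length-4 window over [0..3] … [58..61] (59 windows); first occurrence of each distinct factor:
  [  0..  3] 0101
  [  1..  4] 1011
  [  2..  5] 0110
  [  3..  6] 1101
  [ 31.. 34] 1010
  (the other 54 windows repeat one of these)
distinct factors: {0101, 0110, 1010, 1011, 1101}
count = 5  (Sturmian bound for length 4 is 5)

5


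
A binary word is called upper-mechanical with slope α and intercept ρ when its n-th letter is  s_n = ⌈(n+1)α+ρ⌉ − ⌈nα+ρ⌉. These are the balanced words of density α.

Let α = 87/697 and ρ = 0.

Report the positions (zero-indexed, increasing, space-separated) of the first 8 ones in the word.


n=0: ⌈87/697⌉−⌈0/697⌉ = 1−0 = 1  ← one
n=1: ⌈174/697⌉−⌈87/697⌉ = 1−1 = 0
n=2: ⌈261/697⌉−⌈174/697⌉ = 1−1 = 0
n=3: ⌈348/697⌉−⌈261/697⌉ = 1−1 = 0
n=4: ⌈435/697⌉−⌈348/697⌉ = 1−1 = 0
n=5: ⌈522/697⌉−⌈435/697⌉ = 1−1 = 0
n=6: ⌈609/697⌉−⌈522/697⌉ = 1−1 = 0
n=7: ⌈696/697⌉−⌈609/697⌉ = 1−1 = 0
n=8: ⌈783/697⌉−⌈696/697⌉ = 2−1 = 1  ← one
n=9: ⌈870/697⌉−⌈783/697⌉ = 2−2 = 0
n=10: ⌈957/697⌉−⌈870/697⌉ = 2−2 = 0
n=11: ⌈1044/697⌉−⌈957/697⌉ = 2−2 = 0
n=12: ⌈1131/697⌉−⌈1044/697⌉ = 2−2 = 0
n=13: ⌈1218/697⌉−⌈1131/697⌉ = 2−2 = 0
n=14: ⌈1305/697⌉−⌈1218/697⌉ = 2−2 = 0
n=15: ⌈1392/697⌉−⌈1305/697⌉ = 2−2 = 0
n=16: ⌈1479/697⌉−⌈1392/697⌉ = 3−2 = 1  ← one
n=17: ⌈1566/697⌉−⌈1479/697⌉ = 3−3 = 0
n=18: ⌈1653/697⌉−⌈1566/697⌉ = 3−3 = 0
n=19: ⌈1740/697⌉−⌈1653/697⌉ = 3−3 = 0
n=20: ⌈1827/697⌉−⌈1740/697⌉ = 3−3 = 0
n=21: ⌈1914/697⌉−⌈1827/697⌉ = 3−3 = 0
n=22: ⌈2001/697⌉−⌈1914/697⌉ = 3−3 = 0
n=23: ⌈2088/697⌉−⌈2001/697⌉ = 3−3 = 0
n=24: ⌈2175/697⌉−⌈2088/697⌉ = 4−3 = 1  ← one
n=25: ⌈2262/697⌉−⌈2175/697⌉ = 4−4 = 0
n=26: ⌈2349/697⌉−⌈2262/697⌉ = 4−4 = 0
n=27: ⌈2436/697⌉−⌈2349/697⌉ = 4−4 = 0
n=28: ⌈2523/697⌉−⌈2436/697⌉ = 4−4 = 0
n=29: ⌈2610/697⌉−⌈2523/697⌉ = 4−4 = 0
n=30: ⌈2697/697⌉−⌈2610/697⌉ = 4−4 = 0
n=31: ⌈2784/697⌉−⌈2697/697⌉ = 4−4 = 0
n=32: ⌈2871/697⌉−⌈2784/697⌉ = 5−4 = 1  ← one
n=33: ⌈2958/697⌉−⌈2871/697⌉ = 5−5 = 0
n=34: ⌈3045/697⌉−⌈2958/697⌉ = 5−5 = 0
n=35: ⌈3132/697⌉−⌈3045/697⌉ = 5−5 = 0
n=36: ⌈3219/697⌉−⌈3132/697⌉ = 5−5 = 0
n=37: ⌈3306/697⌉−⌈3219/697⌉ = 5−5 = 0
n=38: ⌈3393/697⌉−⌈3306/697⌉ = 5−5 = 0
n=39: ⌈3480/697⌉−⌈3393/697⌉ = 5−5 = 0
n=40: ⌈3567/697⌉−⌈3480/697⌉ = 6−5 = 1  ← one
n=41: ⌈3654/697⌉−⌈3567/697⌉ = 6−6 = 0
n=42: ⌈3741/697⌉−⌈3654/697⌉ = 6−6 = 0
n=43: ⌈3828/697⌉−⌈3741/697⌉ = 6−6 = 0
n=44: ⌈3915/697⌉−⌈3828/697⌉ = 6−6 = 0
n=45: ⌈4002/697⌉−⌈3915/697⌉ = 6−6 = 0
n=46: ⌈4089/697⌉−⌈4002/697⌉ = 6−6 = 0
n=47: ⌈4176/697⌉−⌈4089/697⌉ = 6−6 = 0
n=48: ⌈4263/697⌉−⌈4176/697⌉ = 7−6 = 1  ← one
n=49: ⌈4350/697⌉−⌈4263/697⌉ = 7−7 = 0
n=50: ⌈4437/697⌉−⌈4350/697⌉ = 7−7 = 0
n=51: ⌈4524/697⌉−⌈4437/697⌉ = 7−7 = 0
n=52: ⌈4611/697⌉−⌈4524/697⌉ = 7−7 = 0
n=53: ⌈4698/697⌉−⌈4611/697⌉ = 7−7 = 0
n=54: ⌈4785/697⌉−⌈4698/697⌉ = 7−7 = 0
n=55: ⌈4872/697⌉−⌈4785/697⌉ = 7−7 = 0
n=56: ⌈4959/697⌉−⌈4872/697⌉ = 8−7 = 1  ← one
positions of the first 8 ones: 0 8 16 24 32 40 48 56

0 8 16 24 32 40 48 56


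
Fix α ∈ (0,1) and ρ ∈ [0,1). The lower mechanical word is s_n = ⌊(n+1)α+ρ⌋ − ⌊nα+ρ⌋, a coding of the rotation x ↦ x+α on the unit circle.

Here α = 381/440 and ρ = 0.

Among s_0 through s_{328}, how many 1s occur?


284

#1s = Σ_{n=0}^{328} s_n = Σ_{n=0}^{328} (⌊(n+1)α+ρ⌋ − ⌊nα+ρ⌋)
the sum telescopes: every ⌊nα+ρ⌋ with 0 < n < 329 appears once with + and once with −, leaving ⌊329α+ρ⌋ − ⌊0·α+ρ⌋
329α + ρ = (329·381) / 440 = 125349/440
ρ = 0/440
⌊125349/440⌋ = 284,  ⌊0/440⌋ = 0
#1s = 284 − 0 = 284


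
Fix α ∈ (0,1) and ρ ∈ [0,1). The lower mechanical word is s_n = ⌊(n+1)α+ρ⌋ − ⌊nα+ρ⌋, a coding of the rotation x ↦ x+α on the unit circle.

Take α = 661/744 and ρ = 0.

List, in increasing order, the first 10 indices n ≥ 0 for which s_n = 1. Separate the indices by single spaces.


1 2 3 4 5 6 7 9 10 11

n=0: ⌊661/744⌋−⌊0/744⌋ = 0−0 = 0
n=1: ⌊1322/744⌋−⌊661/744⌋ = 1−0 = 1  ← one
n=2: ⌊1983/744⌋−⌊1322/744⌋ = 2−1 = 1  ← one
n=3: ⌊2644/744⌋−⌊1983/744⌋ = 3−2 = 1  ← one
n=4: ⌊3305/744⌋−⌊2644/744⌋ = 4−3 = 1  ← one
n=5: ⌊3966/744⌋−⌊3305/744⌋ = 5−4 = 1  ← one
n=6: ⌊4627/744⌋−⌊3966/744⌋ = 6−5 = 1  ← one
n=7: ⌊5288/744⌋−⌊4627/744⌋ = 7−6 = 1  ← one
n=8: ⌊5949/744⌋−⌊5288/744⌋ = 7−7 = 0
n=9: ⌊6610/744⌋−⌊5949/744⌋ = 8−7 = 1  ← one
n=10: ⌊7271/744⌋−⌊6610/744⌋ = 9−8 = 1  ← one
n=11: ⌊7932/744⌋−⌊7271/744⌋ = 10−9 = 1  ← one
positions of the first 10 ones: 1 2 3 4 5 6 7 9 10 11


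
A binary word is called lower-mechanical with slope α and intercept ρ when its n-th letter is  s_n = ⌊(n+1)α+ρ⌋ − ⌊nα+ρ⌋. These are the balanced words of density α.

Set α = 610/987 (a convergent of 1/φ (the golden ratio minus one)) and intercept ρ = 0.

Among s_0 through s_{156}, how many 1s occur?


#1s = Σ_{n=0}^{156} s_n = Σ_{n=0}^{156} (⌊(n+1)α+ρ⌋ − ⌊nα+ρ⌋)
the sum telescopes: every ⌊nα+ρ⌋ with 0 < n < 157 appears once with + and once with −, leaving ⌊157α+ρ⌋ − ⌊0·α+ρ⌋
157α + ρ = (157·610) / 987 = 95770/987
ρ = 0/987
⌊95770/987⌋ = 97,  ⌊0/987⌋ = 0
#1s = 97 − 0 = 97

97


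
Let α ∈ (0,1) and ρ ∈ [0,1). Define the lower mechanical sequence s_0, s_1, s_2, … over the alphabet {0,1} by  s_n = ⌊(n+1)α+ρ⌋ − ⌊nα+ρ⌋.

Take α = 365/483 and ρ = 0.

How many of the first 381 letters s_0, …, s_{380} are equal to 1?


287

#1s = Σ_{n=0}^{380} s_n = Σ_{n=0}^{380} (⌊(n+1)α+ρ⌋ − ⌊nα+ρ⌋)
the sum telescopes: every ⌊nα+ρ⌋ with 0 < n < 381 appears once with + and once with −, leaving ⌊381α+ρ⌋ − ⌊0·α+ρ⌋
381α + ρ = (381·365) / 483 = 139065/483
ρ = 0/483
⌊139065/483⌋ = 287,  ⌊0/483⌋ = 0
#1s = 287 − 0 = 287


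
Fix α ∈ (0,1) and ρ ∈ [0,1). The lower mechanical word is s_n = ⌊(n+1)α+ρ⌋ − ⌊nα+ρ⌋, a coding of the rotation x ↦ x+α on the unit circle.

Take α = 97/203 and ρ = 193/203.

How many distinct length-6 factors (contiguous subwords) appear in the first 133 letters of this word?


t_n = ⌊(n·97+193)/203⌋ for n = 0 … 133:
  n=0…9: ⌊193/203⌋=0 ⌊290/203⌋=1 ⌊387/203⌋=1 ⌊484/203⌋=2 ⌊581/203⌋=2 ⌊678/203⌋=3 ⌊775/203⌋=3 ⌊872/203⌋=4 ⌊969/203⌋=4 ⌊1066/203⌋=5
  n=10…19: ⌊1163/203⌋=5 ⌊1260/203⌋=6 ⌊1357/203⌋=6 ⌊1454/203⌋=7 ⌊1551/203⌋=7 ⌊1648/203⌋=8 ⌊1745/203⌋=8 ⌊1842/203⌋=9 ⌊1939/203⌋=9 ⌊2036/203⌋=10
  n=20…29: ⌊2133/203⌋=10 ⌊2230/203⌋=10 ⌊2327/203⌋=11 ⌊2424/203⌋=11 ⌊2521/203⌋=12 ⌊2618/203⌋=12 ⌊2715/203⌋=13 ⌊2812/203⌋=13 ⌊2909/203⌋=14 ⌊3006/203⌋=14
  n=30…39: ⌊3103/203⌋=15 ⌊3200/203⌋=15 ⌊3297/203⌋=16 ⌊3394/203⌋=16 ⌊3491/203⌋=17 ⌊3588/203⌋=17 ⌊3685/203⌋=18 ⌊3782/203⌋=18 ⌊3879/203⌋=19 ⌊3976/203⌋=19
  n=40…49: ⌊4073/203⌋=20 ⌊4170/203⌋=20 ⌊4267/203⌋=21 ⌊4364/203⌋=21 ⌊4461/203⌋=21 ⌊4558/203⌋=22 ⌊4655/203⌋=22 ⌊4752/203⌋=23 ⌊4849/203⌋=23 ⌊4946/203⌋=24
  n=50…59: ⌊5043/203⌋=24 ⌊5140/203⌋=25 ⌊5237/203⌋=25 ⌊5334/203⌋=26 ⌊5431/203⌋=26 ⌊5528/203⌋=27 ⌊5625/203⌋=27 ⌊5722/203⌋=28 ⌊5819/203⌋=28 ⌊5916/203⌋=29
  n=60…69: ⌊6013/203⌋=29 ⌊6110/203⌋=30 ⌊6207/203⌋=30 ⌊6304/203⌋=31 ⌊6401/203⌋=31 ⌊6498/203⌋=32 ⌊6595/203⌋=32 ⌊6692/203⌋=32 ⌊6789/203⌋=33 ⌊6886/203⌋=33
  n=70…79: ⌊6983/203⌋=34 ⌊7080/203⌋=34 ⌊7177/203⌋=35 ⌊7274/203⌋=35 ⌊7371/203⌋=36 ⌊7468/203⌋=36 ⌊7565/203⌋=37 ⌊7662/203⌋=37 ⌊7759/203⌋=38 ⌊7856/203⌋=38
  n=80…89: ⌊7953/203⌋=39 ⌊8050/203⌋=39 ⌊8147/203⌋=40 ⌊8244/203⌋=40 ⌊8341/203⌋=41 ⌊8438/203⌋=41 ⌊8535/203⌋=42 ⌊8632/203⌋=42 ⌊8729/203⌋=43 ⌊8826/203⌋=43
  n=90…99: ⌊8923/203⌋=43 ⌊9020/203⌋=44 ⌊9117/203⌋=44 ⌊9214/203⌋=45 ⌊9311/203⌋=45 ⌊9408/203⌋=46 ⌊9505/203⌋=46 ⌊9602/203⌋=47 ⌊9699/203⌋=47 ⌊9796/203⌋=48
  n=100…109: ⌊9893/203⌋=48 ⌊9990/203⌋=49 ⌊10087/203⌋=49 ⌊10184/203⌋=50 ⌊10281/203⌋=50 ⌊10378/203⌋=51 ⌊10475/203⌋=51 ⌊10572/203⌋=52 ⌊10669/203⌋=52 ⌊10766/203⌋=53
  n=110…119: ⌊10863/203⌋=53 ⌊10960/203⌋=53 ⌊11057/203⌋=54 ⌊11154/203⌋=54 ⌊11251/203⌋=55 ⌊11348/203⌋=55 ⌊11445/203⌋=56 ⌊11542/203⌋=56 ⌊11639/203⌋=57 ⌊11736/203⌋=57
  n=120…129: ⌊11833/203⌋=58 ⌊11930/203⌋=58 ⌊12027/203⌋=59 ⌊12124/203⌋=59 ⌊12221/203⌋=60 ⌊12318/203⌋=60 ⌊12415/203⌋=61 ⌊12512/203⌋=61 ⌊12609/203⌋=62 ⌊12706/203⌋=62
  n=130…133: ⌊12803/203⌋=63 ⌊12900/203⌋=63 ⌊12997/203⌋=64 ⌊13094/203⌋=64
s_n = t_(n+1) − t_n for n = 0 … 132 gives
prefix = 1010101010101010101001010101010101010101010010101010101010101010100101010101010101010101001010101010101010101001010101010101010101010
slide a length-6 window over [0..5] … [127..132] (128 windows); first occurrence of each distinct factor:
  [  0..  5] 101010
  [  1..  6] 010101
  [ 15.. 20] 010100
  [ 16.. 21] 101001
  [ 17.. 22] 010010
  [ 18.. 23] 100101
  [ 19.. 24] 001010
  (the other 121 windows repeat one of these)
distinct factors: {001010, 010010, 010100, 010101, 100101, 101001, 101010}
count = 7  (Sturmian bound for length 6 is 7)

7


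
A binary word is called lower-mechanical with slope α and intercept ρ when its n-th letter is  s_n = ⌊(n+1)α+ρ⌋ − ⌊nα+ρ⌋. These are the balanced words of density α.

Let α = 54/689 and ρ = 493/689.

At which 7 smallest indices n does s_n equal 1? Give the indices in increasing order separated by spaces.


3 16 29 41 54 67 80

n=0: ⌊547/689⌋−⌊493/689⌋ = 0−0 = 0
n=1: ⌊601/689⌋−⌊547/689⌋ = 0−0 = 0
  …
n=3: ⌊709/689⌋−⌊655/689⌋ = 1−0 = 1  ← one
n=4: ⌊763/689⌋−⌊709/689⌋ = 1−1 = 0
n=5: ⌊817/689⌋−⌊763/689⌋ = 1−1 = 0
  …
n=16: ⌊1411/689⌋−⌊1357/689⌋ = 2−1 = 1  ← one
n=17: ⌊1465/689⌋−⌊1411/689⌋ = 2−2 = 0
n=18: ⌊1519/689⌋−⌊1465/689⌋ = 2−2 = 0
  …
n=29: ⌊2113/689⌋−⌊2059/689⌋ = 3−2 = 1  ← one
n=30: ⌊2167/689⌋−⌊2113/689⌋ = 3−3 = 0
n=31: ⌊2221/689⌋−⌊2167/689⌋ = 3−3 = 0
  …
n=41: ⌊2761/689⌋−⌊2707/689⌋ = 4−3 = 1  ← one
n=42: ⌊2815/689⌋−⌊2761/689⌋ = 4−4 = 0
n=43: ⌊2869/689⌋−⌊2815/689⌋ = 4−4 = 0
  …
n=54: ⌊3463/689⌋−⌊3409/689⌋ = 5−4 = 1  ← one
n=55: ⌊3517/689⌋−⌊3463/689⌋ = 5−5 = 0
n=56: ⌊3571/689⌋−⌊3517/689⌋ = 5−5 = 0
  …
n=67: ⌊4165/689⌋−⌊4111/689⌋ = 6−5 = 1  ← one
n=68: ⌊4219/689⌋−⌊4165/689⌋ = 6−6 = 0
n=69: ⌊4273/689⌋−⌊4219/689⌋ = 6−6 = 0
  …
n=80: ⌊4867/689⌋−⌊4813/689⌋ = 7−6 = 1  ← one
positions of the first 7 ones: 3 16 29 41 54 67 80


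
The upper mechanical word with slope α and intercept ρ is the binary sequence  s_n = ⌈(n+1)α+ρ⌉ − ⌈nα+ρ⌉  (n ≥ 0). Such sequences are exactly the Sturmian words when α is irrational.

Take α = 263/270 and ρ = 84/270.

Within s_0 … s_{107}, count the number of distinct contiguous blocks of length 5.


t_n = ⌈(n·263+84)/270⌉ for n = 0 … 108:
  n=0…9: ⌈84/270⌉=1 ⌈347/270⌉=2 ⌈610/270⌉=3 ⌈873/270⌉=4 ⌈1136/270⌉=5 ⌈1399/270⌉=6 ⌈1662/270⌉=7 ⌈1925/270⌉=8 ⌈2188/270⌉=9 ⌈2451/270⌉=10
  n=10…19: ⌈2714/270⌉=11 ⌈2977/270⌉=12 ⌈3240/270⌉=12 ⌈3503/270⌉=13 ⌈3766/270⌉=14 ⌈4029/270⌉=15 ⌈4292/270⌉=16 ⌈4555/270⌉=17 ⌈4818/270⌉=18 ⌈5081/270⌉=19
  n=20…29: ⌈5344/270⌉=20 ⌈5607/270⌉=21 ⌈5870/270⌉=22 ⌈6133/270⌉=23 ⌈6396/270⌉=24 ⌈6659/270⌉=25 ⌈6922/270⌉=26 ⌈7185/270⌉=27 ⌈7448/270⌉=28 ⌈7711/270⌉=29
  n=30…39: ⌈7974/270⌉=30 ⌈8237/270⌉=31 ⌈8500/270⌉=32 ⌈8763/270⌉=33 ⌈9026/270⌉=34 ⌈9289/270⌉=35 ⌈9552/270⌉=36 ⌈9815/270⌉=37 ⌈10078/270⌉=38 ⌈10341/270⌉=39
  n=40…49: ⌈10604/270⌉=40 ⌈10867/270⌉=41 ⌈11130/270⌉=42 ⌈11393/270⌉=43 ⌈11656/270⌉=44 ⌈11919/270⌉=45 ⌈12182/270⌉=46 ⌈12445/270⌉=47 ⌈12708/270⌉=48 ⌈12971/270⌉=49
  n=50…59: ⌈13234/270⌉=50 ⌈13497/270⌉=50 ⌈13760/270⌉=51 ⌈14023/270⌉=52 ⌈14286/270⌉=53 ⌈14549/270⌉=54 ⌈14812/270⌉=55 ⌈15075/270⌉=56 ⌈15338/270⌉=57 ⌈15601/270⌉=58
  n=60…69: ⌈15864/270⌉=59 ⌈16127/270⌉=60 ⌈16390/270⌉=61 ⌈16653/270⌉=62 ⌈16916/270⌉=63 ⌈17179/270⌉=64 ⌈17442/270⌉=65 ⌈17705/270⌉=66 ⌈17968/270⌉=67 ⌈18231/270⌉=68
  n=70…79: ⌈18494/270⌉=69 ⌈18757/270⌉=70 ⌈19020/270⌉=71 ⌈19283/270⌉=72 ⌈19546/270⌉=73 ⌈19809/270⌉=74 ⌈20072/270⌉=75 ⌈20335/270⌉=76 ⌈20598/270⌉=77 ⌈20861/270⌉=78
  n=80…89: ⌈21124/270⌉=79 ⌈21387/270⌉=80 ⌈21650/270⌉=81 ⌈21913/270⌉=82 ⌈22176/270⌉=83 ⌈22439/270⌉=84 ⌈22702/270⌉=85 ⌈22965/270⌉=86 ⌈23228/270⌉=87 ⌈23491/270⌉=88
  n=90…99: ⌈23754/270⌉=88 ⌈24017/270⌉=89 ⌈24280/270⌉=90 ⌈24543/270⌉=91 ⌈24806/270⌉=92 ⌈25069/270⌉=93 ⌈25332/270⌉=94 ⌈25595/270⌉=95 ⌈25858/270⌉=96 ⌈26121/270⌉=97
  n=100…108: ⌈26384/270⌉=98 ⌈26647/270⌉=99 ⌈26910/270⌉=100 ⌈27173/270⌉=101 ⌈27436/270⌉=102 ⌈27699/270⌉=103 ⌈27962/270⌉=104 ⌈28225/270⌉=105 ⌈28488/270⌉=106
s_n = t_(n+1) − t_n for n = 0 … 107 gives
prefix = 111111111110111111111111111111111111111111111111110111111111111111111111111111111111111110111111111111111111
slide a length-5 window over [0..4] … [103..107] (104 windows); first occurrence of each distinct factor:
  [  0..  4] 11111
  [  7.. 11] 11110
  [  8.. 12] 11101
  [  9.. 13] 11011
  [ 10.. 14] 10111
  [ 11.. 15] 01111
  (the other 98 windows repeat one of these)
distinct factors: {01111, 10111, 11011, 11101, 11110, 11111}
count = 6  (Sturmian bound for length 5 is 6)

6


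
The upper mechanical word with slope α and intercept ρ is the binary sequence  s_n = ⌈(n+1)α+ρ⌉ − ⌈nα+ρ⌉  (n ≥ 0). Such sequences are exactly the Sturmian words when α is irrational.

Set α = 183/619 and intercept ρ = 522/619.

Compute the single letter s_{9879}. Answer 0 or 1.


0

(n+1)α + ρ = (9880·183 + 522) / 619 = 1808562/619
nα + ρ     = (9879·183 + 522) / 619 = 1808379/619
⌈1808562/619⌉ = 2922,  ⌈1808379/619⌉ = 2922
s_{9879} = 2922 − 2922 = 0


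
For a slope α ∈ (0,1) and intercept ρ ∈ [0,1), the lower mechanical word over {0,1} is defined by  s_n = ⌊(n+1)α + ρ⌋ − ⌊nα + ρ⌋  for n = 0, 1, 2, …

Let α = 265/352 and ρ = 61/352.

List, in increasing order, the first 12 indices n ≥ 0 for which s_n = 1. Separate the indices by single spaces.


1 2 3 5 6 7 9 10 11 13 14 15

n=0: ⌊326/352⌋−⌊61/352⌋ = 0−0 = 0
n=1: ⌊591/352⌋−⌊326/352⌋ = 1−0 = 1  ← one
n=2: ⌊856/352⌋−⌊591/352⌋ = 2−1 = 1  ← one
n=3: ⌊1121/352⌋−⌊856/352⌋ = 3−2 = 1  ← one
n=4: ⌊1386/352⌋−⌊1121/352⌋ = 3−3 = 0
n=5: ⌊1651/352⌋−⌊1386/352⌋ = 4−3 = 1  ← one
n=6: ⌊1916/352⌋−⌊1651/352⌋ = 5−4 = 1  ← one
n=7: ⌊2181/352⌋−⌊1916/352⌋ = 6−5 = 1  ← one
n=8: ⌊2446/352⌋−⌊2181/352⌋ = 6−6 = 0
n=9: ⌊2711/352⌋−⌊2446/352⌋ = 7−6 = 1  ← one
n=10: ⌊2976/352⌋−⌊2711/352⌋ = 8−7 = 1  ← one
n=11: ⌊3241/352⌋−⌊2976/352⌋ = 9−8 = 1  ← one
n=12: ⌊3506/352⌋−⌊3241/352⌋ = 9−9 = 0
n=13: ⌊3771/352⌋−⌊3506/352⌋ = 10−9 = 1  ← one
n=14: ⌊4036/352⌋−⌊3771/352⌋ = 11−10 = 1  ← one
n=15: ⌊4301/352⌋−⌊4036/352⌋ = 12−11 = 1  ← one
positions of the first 12 ones: 1 2 3 5 6 7 9 10 11 13 14 15


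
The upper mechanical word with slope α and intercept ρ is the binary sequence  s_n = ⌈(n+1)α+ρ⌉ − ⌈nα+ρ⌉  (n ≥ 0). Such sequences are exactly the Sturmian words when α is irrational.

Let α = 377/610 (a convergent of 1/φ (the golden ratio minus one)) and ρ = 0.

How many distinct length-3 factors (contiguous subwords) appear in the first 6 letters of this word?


t_n = ⌈(n·377)/610⌉ for n = 0 … 6:
  n=0…6: ⌈0/610⌉=0 ⌈377/610⌉=1 ⌈754/610⌉=2 ⌈1131/610⌉=2 ⌈1508/610⌉=3 ⌈1885/610⌉=4 ⌈2262/610⌉=4
s_n = t_(n+1) − t_n for n = 0 … 5 gives
prefix = 110110
slide a length-3 window over [0..2] … [3..5] (4 windows); first occurrence of each distinct factor:
  [  0..  2] 110
  [  1..  3] 101
  [  2..  4] 011
  (the other 1 window repeats one of these)
distinct factors: {011, 101, 110}
count = 3  (Sturmian bound for length 3 is 4)

3


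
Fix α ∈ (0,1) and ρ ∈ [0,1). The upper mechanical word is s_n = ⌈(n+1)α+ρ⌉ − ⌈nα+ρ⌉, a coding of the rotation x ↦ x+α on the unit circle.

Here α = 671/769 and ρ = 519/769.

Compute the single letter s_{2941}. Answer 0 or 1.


(n+1)α + ρ = (2942·671 + 519) / 769 = 1974601/769
nα + ρ     = (2941·671 + 519) / 769 = 1973930/769
⌈1974601/769⌉ = 2568,  ⌈1973930/769⌉ = 2567
s_{2941} = 2568 − 2567 = 1

1


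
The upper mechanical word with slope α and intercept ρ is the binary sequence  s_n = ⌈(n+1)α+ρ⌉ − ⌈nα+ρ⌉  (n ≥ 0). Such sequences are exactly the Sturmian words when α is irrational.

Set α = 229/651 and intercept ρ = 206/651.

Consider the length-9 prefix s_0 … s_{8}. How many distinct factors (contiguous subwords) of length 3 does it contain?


3

t_n = ⌈(n·229+206)/651⌉ for n = 0 … 9:
  n=0…9: ⌈206/651⌉=1 ⌈435/651⌉=1 ⌈664/651⌉=2 ⌈893/651⌉=2 ⌈1122/651⌉=2 ⌈1351/651⌉=3 ⌈1580/651⌉=3 ⌈1809/651⌉=3 ⌈2038/651⌉=4 ⌈2267/651⌉=4
s_n = t_(n+1) − t_n for n = 0 … 8 gives
prefix = 010010010
slide a length-3 window over [0..2] … [6..8] (7 windows); first occurrence of each distinct factor:
  [  0..  2] 010
  [  1..  3] 100
  [  2..  4] 001
  (the other 4 windows repeat one of these)
distinct factors: {001, 010, 100}
count = 3  (Sturmian bound for length 3 is 4)


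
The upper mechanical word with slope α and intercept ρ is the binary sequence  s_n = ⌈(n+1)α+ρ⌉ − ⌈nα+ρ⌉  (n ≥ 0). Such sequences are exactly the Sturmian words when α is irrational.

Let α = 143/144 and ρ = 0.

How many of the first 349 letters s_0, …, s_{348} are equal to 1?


#1s = Σ_{n=0}^{348} s_n = Σ_{n=0}^{348} (⌈(n+1)α+ρ⌉ − ⌈nα+ρ⌉)
the sum telescopes: every ⌈nα+ρ⌉ with 0 < n < 349 appears once with + and once with −, leaving ⌈349α+ρ⌉ − ⌈0·α+ρ⌉
349α + ρ = (349·143) / 144 = 49907/144
ρ = 0/144
⌈49907/144⌉ = 347,  ⌈0/144⌉ = 0
#1s = 347 − 0 = 347

347


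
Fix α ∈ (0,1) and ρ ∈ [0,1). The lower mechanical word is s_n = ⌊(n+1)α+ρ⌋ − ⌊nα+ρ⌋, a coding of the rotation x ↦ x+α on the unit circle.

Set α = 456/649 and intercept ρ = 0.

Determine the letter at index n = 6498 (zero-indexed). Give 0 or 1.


1

(n+1)α + ρ = (6499·456) / 649 = 2963544/649
nα + ρ     = (6498·456) / 649 = 2963088/649
⌊2963544/649⌋ = 4566,  ⌊2963088/649⌋ = 4565
s_{6498} = 4566 − 4565 = 1


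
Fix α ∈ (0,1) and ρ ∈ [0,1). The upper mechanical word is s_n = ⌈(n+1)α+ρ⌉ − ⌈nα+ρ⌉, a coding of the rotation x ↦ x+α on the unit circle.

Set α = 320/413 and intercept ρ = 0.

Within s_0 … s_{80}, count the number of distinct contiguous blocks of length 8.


t_n = ⌈(n·320)/413⌉ for n = 0 … 81:
  n=0…9: ⌈0/413⌉=0 ⌈320/413⌉=1 ⌈640/413⌉=2 ⌈960/413⌉=3 ⌈1280/413⌉=4 ⌈1600/413⌉=4 ⌈1920/413⌉=5 ⌈2240/413⌉=6 ⌈2560/413⌉=7 ⌈2880/413⌉=7
  n=10…19: ⌈3200/413⌉=8 ⌈3520/413⌉=9 ⌈3840/413⌉=10 ⌈4160/413⌉=11 ⌈4480/413⌉=11 ⌈4800/413⌉=12 ⌈5120/413⌉=13 ⌈5440/413⌉=14 ⌈5760/413⌉=14 ⌈6080/413⌉=15
  n=20…29: ⌈6400/413⌉=16 ⌈6720/413⌉=17 ⌈7040/413⌉=18 ⌈7360/413⌉=18 ⌈7680/413⌉=19 ⌈8000/413⌉=20 ⌈8320/413⌉=21 ⌈8640/413⌉=21 ⌈8960/413⌉=22 ⌈9280/413⌉=23
  n=30…39: ⌈9600/413⌉=24 ⌈9920/413⌉=25 ⌈10240/413⌉=25 ⌈10560/413⌉=26 ⌈10880/413⌉=27 ⌈11200/413⌉=28 ⌈11520/413⌉=28 ⌈11840/413⌉=29 ⌈12160/413⌉=30 ⌈12480/413⌉=31
  n=40…49: ⌈12800/413⌉=31 ⌈13120/413⌉=32 ⌈13440/413⌉=33 ⌈13760/413⌉=34 ⌈14080/413⌉=35 ⌈14400/413⌉=35 ⌈14720/413⌉=36 ⌈15040/413⌉=37 ⌈15360/413⌉=38 ⌈15680/413⌉=38
  n=50…59: ⌈16000/413⌉=39 ⌈16320/413⌉=40 ⌈16640/413⌉=41 ⌈16960/413⌉=42 ⌈17280/413⌉=42 ⌈17600/413⌉=43 ⌈17920/413⌉=44 ⌈18240/413⌉=45 ⌈18560/413⌉=45 ⌈18880/413⌉=46
  n=60…69: ⌈19200/413⌉=47 ⌈19520/413⌉=48 ⌈19840/413⌉=49 ⌈20160/413⌉=49 ⌈20480/413⌉=50 ⌈20800/413⌉=51 ⌈21120/413⌉=52 ⌈21440/413⌉=52 ⌈21760/413⌉=53 ⌈22080/413⌉=54
  n=70…79: ⌈22400/413⌉=55 ⌈22720/413⌉=56 ⌈23040/413⌉=56 ⌈23360/413⌉=57 ⌈23680/413⌉=58 ⌈24000/413⌉=59 ⌈24320/413⌉=59 ⌈24640/413⌉=60 ⌈24960/413⌉=61 ⌈25280/413⌉=62
  n=80…81: ⌈25600/413⌉=62 ⌈25920/413⌉=63
s_n = t_(n+1) − t_n for n = 0 … 80 gives
prefix = 111101110111101110111101110111101110111011110111011110111011110111011110111011101
slide a length-8 window over [0..7] … [73..80] (74 windows); first occurrence of each distinct factor:
  [  0..  7] 11110111
  [  1..  8] 11101110
  [  2..  9] 11011101
  [  3.. 10] 10111011
  [  4.. 11] 01110111
  [  5.. 12] 11101111
  [  6.. 13] 11011110
  [  7.. 14] 10111101
  [  8.. 15] 01111011
  (the other 65 windows repeat one of these)
distinct factors: {01110111, 01111011, 10111011, 10111101, 11011101, 11011110, 11101110, 11101111, 11110111}
count = 9  (Sturmian bound for length 8 is 9)

9


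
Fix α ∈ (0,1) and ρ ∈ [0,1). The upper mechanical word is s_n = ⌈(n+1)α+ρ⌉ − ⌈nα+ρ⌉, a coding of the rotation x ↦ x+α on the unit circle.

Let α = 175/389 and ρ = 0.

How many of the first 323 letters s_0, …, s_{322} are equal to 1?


146

#1s = Σ_{n=0}^{322} s_n = Σ_{n=0}^{322} (⌈(n+1)α+ρ⌉ − ⌈nα+ρ⌉)
the sum telescopes: every ⌈nα+ρ⌉ with 0 < n < 323 appears once with + and once with −, leaving ⌈323α+ρ⌉ − ⌈0·α+ρ⌉
323α + ρ = (323·175) / 389 = 56525/389
ρ = 0/389
⌈56525/389⌉ = 146,  ⌈0/389⌉ = 0
#1s = 146 − 0 = 146


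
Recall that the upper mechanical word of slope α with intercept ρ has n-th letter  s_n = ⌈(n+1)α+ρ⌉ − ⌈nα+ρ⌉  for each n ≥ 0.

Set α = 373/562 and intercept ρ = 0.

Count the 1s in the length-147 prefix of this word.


98

#1s = Σ_{n=0}^{146} s_n = Σ_{n=0}^{146} (⌈(n+1)α+ρ⌉ − ⌈nα+ρ⌉)
the sum telescopes: every ⌈nα+ρ⌉ with 0 < n < 147 appears once with + and once with −, leaving ⌈147α+ρ⌉ − ⌈0·α+ρ⌉
147α + ρ = (147·373) / 562 = 54831/562
ρ = 0/562
⌈54831/562⌉ = 98,  ⌈0/562⌉ = 0
#1s = 98 − 0 = 98
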